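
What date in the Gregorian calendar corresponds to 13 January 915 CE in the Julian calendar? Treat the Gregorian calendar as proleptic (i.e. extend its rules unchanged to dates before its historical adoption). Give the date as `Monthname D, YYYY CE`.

At this point the Julian calendar is 5 days behind the Gregorian.
13 January 915 Julian + 5 days → 18 January 915 Gregorian.

January 18, 915 CE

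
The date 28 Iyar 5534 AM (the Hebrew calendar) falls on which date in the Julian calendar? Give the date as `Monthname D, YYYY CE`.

April 28, 1774 CE

Julian Day Number of the source date = 2369129.
Converting JDN 2369129 to the Julian calendar gives 28 April 1774 CE.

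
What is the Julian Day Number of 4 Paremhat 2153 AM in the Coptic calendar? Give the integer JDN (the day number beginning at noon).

In the Gregorian calendar the same day is 16 March 2437.
JDN 2451545 is 1 January 2000 CE (Gregorian); the target day is +159686 days from there, so JDN = 2611231.

2611231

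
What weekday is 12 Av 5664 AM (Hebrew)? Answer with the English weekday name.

This is JDN 2416686 (24 July 1904 Gregorian).
Since JDN mod 7 = 6 (0 = Monday), the day is Sunday.

Sunday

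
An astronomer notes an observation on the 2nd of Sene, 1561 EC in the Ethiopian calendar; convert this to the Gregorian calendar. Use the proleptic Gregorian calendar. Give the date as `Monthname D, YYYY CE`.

June 6, 1569 CE

Julian Day Number of the source date = 2294282.
Converting JDN 2294282 to the Gregorian calendar gives 6 June 1569 CE.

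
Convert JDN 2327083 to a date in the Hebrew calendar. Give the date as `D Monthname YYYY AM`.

The Gregorian equivalent of JDN 2327083 is 27 March 1659.
In the Hebrew calendar that day is 3 Nisan 5419 AM.

3 Nisan 5419 AM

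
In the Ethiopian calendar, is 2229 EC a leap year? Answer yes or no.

no

2229 mod 4 = 1; in the Ethiopian calendar a year is leap when year mod 4 = 3, so it is a common year.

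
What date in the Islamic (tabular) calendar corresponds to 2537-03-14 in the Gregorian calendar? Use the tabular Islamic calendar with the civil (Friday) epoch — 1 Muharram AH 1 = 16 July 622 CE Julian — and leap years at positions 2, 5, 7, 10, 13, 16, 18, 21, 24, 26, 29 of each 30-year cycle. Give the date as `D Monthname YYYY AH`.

Julian Day Number of the source date = 2647753.
Converting JDN 2647753 to the tabular Islamic calendar gives 1 Jumada al-Thani 1974 AH.

1 Jumada al-Thani 1974 AH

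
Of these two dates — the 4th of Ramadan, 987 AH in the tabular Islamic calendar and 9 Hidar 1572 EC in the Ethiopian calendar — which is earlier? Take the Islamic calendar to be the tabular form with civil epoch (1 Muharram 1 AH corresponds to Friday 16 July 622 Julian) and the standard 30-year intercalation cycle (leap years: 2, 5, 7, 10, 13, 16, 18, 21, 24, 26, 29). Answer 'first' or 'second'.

first

Converting both to JDN: 2298085 vs 2298097; the smaller is the first.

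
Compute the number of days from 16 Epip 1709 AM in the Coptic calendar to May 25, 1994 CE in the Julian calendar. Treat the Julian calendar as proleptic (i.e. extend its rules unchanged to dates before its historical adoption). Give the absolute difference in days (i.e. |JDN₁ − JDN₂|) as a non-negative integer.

319

First date → JDN 2449192; second date → JDN 2449511.
The interval is |2449192 − 2449511| = 319 days.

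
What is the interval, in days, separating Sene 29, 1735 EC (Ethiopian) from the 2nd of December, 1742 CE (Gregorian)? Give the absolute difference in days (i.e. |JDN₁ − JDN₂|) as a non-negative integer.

JDN of the first date = 2357862.
JDN of the second date = 2357648.
|2357648 − 2357862| = 214.

214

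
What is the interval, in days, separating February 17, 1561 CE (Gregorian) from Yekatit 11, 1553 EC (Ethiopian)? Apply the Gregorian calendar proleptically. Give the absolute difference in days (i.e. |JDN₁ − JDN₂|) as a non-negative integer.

2

First date → JDN 2291251; second date → JDN 2291249.
The interval is |2291251 − 2291249| = 2 days.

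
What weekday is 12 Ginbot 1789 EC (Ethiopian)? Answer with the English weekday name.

Thursday

This is JDN 2377539 (18 May 1797 Gregorian).
JDN 2377539 mod 7 = 3, and JDN 0 was a Monday, so this is a Thursday.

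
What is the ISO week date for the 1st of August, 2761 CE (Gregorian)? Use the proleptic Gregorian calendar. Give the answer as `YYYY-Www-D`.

The weekday is Tuesday (ISO weekday 2).
That Tuesday belongs to ISO week 31 of ISO year 2761.

2761-W31-2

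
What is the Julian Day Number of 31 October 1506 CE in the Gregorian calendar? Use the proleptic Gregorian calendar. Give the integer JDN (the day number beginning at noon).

2271418

JDN 2451545 is 1 January 2000 CE (Gregorian); the target day is −180127 days from there, so JDN = 2271418.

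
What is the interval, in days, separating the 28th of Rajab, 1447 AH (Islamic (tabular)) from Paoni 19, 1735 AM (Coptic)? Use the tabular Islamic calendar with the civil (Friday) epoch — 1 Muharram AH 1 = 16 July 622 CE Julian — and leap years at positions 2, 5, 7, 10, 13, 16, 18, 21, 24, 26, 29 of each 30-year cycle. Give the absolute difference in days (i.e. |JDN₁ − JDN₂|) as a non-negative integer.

2397

First date → JDN 2461058; second date → JDN 2458661.
The interval is |2461058 − 2458661| = 2397 days.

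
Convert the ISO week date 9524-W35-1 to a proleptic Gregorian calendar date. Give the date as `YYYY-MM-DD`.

ISO week 1 of 9524 is the week containing the first Thursday of 9524.
Week 35, day 1 (Monday) lands on 9524-08-25.

9524-08-25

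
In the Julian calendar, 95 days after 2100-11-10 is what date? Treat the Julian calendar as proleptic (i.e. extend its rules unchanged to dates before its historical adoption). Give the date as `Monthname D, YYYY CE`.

February 13, 2101 CE

Counting 95 days forward from JDN 2488397 reaches JDN 2488492, which is February 13, 2101 CE.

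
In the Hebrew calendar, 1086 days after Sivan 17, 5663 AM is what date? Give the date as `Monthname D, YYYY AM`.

Counting 1086 days forward from JDN 2416278 reaches JDN 2417364, which is Sivan 9, 5666 AM.

Sivan 9, 5666 AM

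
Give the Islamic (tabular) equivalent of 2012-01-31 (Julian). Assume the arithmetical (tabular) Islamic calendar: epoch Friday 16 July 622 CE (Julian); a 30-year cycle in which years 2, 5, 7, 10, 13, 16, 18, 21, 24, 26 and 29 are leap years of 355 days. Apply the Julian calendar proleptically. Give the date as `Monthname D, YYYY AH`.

Rabi' al-Awwal 20, 1433 AH

Julian Day Number of the source date = 2455971.
Converting JDN 2455971 to the tabular Islamic calendar gives 20 Rabi' al-Awwal 1433 AH.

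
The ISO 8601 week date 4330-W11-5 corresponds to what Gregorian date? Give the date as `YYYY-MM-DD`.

4330-03-14

ISO week 1 of 4330 is the week containing the first Thursday of 4330.
Week 11, day 5 (Friday) lands on 4330-03-14.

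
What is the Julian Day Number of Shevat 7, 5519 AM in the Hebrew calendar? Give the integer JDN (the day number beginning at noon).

In the Gregorian calendar the same day is 4 February 1759.
JDN 2299161 is 15 October 1582 CE (Gregorian); the target day is +64395 days from there, so JDN = 2363556.

2363556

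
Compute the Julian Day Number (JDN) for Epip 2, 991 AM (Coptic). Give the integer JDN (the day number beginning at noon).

In the proleptic Gregorian calendar the same day is 3 July 1275.
JDN 2299161 is 15 October 1582 CE (Gregorian); the target day is −112233 days from there, so JDN = 2186928.

2186928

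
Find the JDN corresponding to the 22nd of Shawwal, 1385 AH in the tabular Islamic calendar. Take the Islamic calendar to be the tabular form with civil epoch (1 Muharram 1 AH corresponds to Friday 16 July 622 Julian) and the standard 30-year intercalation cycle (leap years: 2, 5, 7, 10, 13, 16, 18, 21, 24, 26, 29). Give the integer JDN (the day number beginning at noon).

2439170

In the Gregorian calendar the same day is 13 February 1966.
JDN 2400001 is 17 November 1858 CE (Gregorian), MJD 0; the target day is +39169 days from there, so JDN = 2439170.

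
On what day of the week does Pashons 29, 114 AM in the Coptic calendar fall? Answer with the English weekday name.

Monday

In the proleptic Gregorian calendar this is 25 May 398 (JDN 1866571).
Since JDN mod 7 = 0 (0 = Monday), the day is Monday.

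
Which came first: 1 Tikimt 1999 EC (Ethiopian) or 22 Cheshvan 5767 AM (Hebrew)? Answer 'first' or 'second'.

first

Converting both to JDN: 2454020 vs 2454053; the smaller is the first.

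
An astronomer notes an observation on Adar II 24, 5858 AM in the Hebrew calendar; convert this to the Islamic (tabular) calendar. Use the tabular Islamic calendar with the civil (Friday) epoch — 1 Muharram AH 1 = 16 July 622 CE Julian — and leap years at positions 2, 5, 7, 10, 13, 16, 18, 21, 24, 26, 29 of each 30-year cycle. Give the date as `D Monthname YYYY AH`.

The source date corresponds to 28 March 2098 in the Gregorian calendar (JDN 2487426).
That day falls on 25 Dhu al-Hijjah 1521 AH in the tabular Islamic calendar.

25 Dhu al-Hijjah 1521 AH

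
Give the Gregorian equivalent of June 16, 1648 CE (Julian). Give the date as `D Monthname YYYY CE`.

For dates in this range the Gregorian date is 10 days ahead of the Julian.
16 June 1648 Julian + 10 days → 26 June 1648 Gregorian.

26 June 1648 CE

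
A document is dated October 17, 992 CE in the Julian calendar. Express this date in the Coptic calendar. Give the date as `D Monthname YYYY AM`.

Julian Day Number of the source date = 2083676.
Converting JDN 2083676 to the Coptic calendar gives 20 Paopi 709 AM.

20 Paopi 709 AM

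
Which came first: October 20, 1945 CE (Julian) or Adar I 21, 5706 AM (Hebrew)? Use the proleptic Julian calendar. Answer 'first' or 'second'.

The two dates have Julian Day Numbers 2431762 and 2431874 respectively.
Since 2431762 < 2431874, the first date comes first.

first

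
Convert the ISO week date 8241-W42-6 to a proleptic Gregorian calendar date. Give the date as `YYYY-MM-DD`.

8241-10-23

ISO week 1 of 8241 is the week containing the first Thursday of 8241.
Week 42, day 6 (Saturday) lands on 8241-10-23.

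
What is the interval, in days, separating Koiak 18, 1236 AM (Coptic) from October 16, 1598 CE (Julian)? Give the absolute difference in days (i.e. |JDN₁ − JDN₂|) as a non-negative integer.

First date → JDN 2276221; second date → JDN 2305016.
The interval is |2276221 − 2305016| = 28795 days.

28795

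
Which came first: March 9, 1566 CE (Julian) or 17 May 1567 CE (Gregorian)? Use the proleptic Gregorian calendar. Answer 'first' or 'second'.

Converting both to JDN: 2293107 vs 2293531; the smaller is the first.

first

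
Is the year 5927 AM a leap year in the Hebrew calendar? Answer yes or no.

no

Hebrew year 5927 is year 18 of its 19-year Metonic cycle; leap years are at positions 3, 6, 8, 11, 14, 17, 19, so it is a common year (12 months).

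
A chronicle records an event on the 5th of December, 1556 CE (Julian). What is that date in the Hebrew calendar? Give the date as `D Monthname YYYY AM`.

2 Tevet 5317 AM

Both dates share Julian Day Number 2289726; in the Hebrew calendar that is 2 Tevet 5317 AM.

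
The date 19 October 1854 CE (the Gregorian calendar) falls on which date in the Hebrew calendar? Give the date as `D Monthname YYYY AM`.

Julian Day Number of the source date = 2398511.
Converting JDN 2398511 to the Hebrew calendar gives 27 Tishrei 5615 AM.

27 Tishrei 5615 AM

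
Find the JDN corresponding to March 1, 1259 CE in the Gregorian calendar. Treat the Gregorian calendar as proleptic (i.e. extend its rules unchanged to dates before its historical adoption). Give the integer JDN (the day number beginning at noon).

2180960

JDN 2400001 is 17 November 1858 CE (Gregorian), MJD 0; the target day is −219041 days from there, so JDN = 2180960.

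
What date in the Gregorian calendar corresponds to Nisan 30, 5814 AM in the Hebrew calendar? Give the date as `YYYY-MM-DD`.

2054-05-08

Both dates share Julian Day Number 2471396; in the Gregorian calendar that is 8 May 2054 CE.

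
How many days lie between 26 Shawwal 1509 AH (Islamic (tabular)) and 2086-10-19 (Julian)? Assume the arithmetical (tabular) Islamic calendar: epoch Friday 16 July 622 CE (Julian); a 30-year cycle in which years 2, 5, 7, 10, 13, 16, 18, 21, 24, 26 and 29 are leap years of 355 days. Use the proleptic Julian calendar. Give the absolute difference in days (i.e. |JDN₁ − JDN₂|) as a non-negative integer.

145

JDN of the first date = 2483116.
JDN of the second date = 2483261.
|2483261 − 2483116| = 145.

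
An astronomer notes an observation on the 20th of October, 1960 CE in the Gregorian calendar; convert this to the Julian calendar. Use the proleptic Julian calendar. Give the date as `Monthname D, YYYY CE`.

October 7, 1960 CE

At this point the Julian calendar is 13 days behind the Gregorian.
20 October 1960 Gregorian − 13 days → 7 October 1960 Julian.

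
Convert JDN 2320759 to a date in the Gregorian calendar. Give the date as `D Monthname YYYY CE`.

JDN 2451545 is 1 Jan 2000; 2320759 is −130786 days from there.

2 December 1641 CE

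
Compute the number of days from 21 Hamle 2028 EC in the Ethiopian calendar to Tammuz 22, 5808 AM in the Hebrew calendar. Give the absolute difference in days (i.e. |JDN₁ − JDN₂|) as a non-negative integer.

JDN of the first date = 2464903.
JDN of the second date = 2469261.
|2469261 − 2464903| = 4358.

4358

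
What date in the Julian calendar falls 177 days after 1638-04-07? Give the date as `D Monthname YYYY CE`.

JDN of 1638-04-07 = 2319434.
2319434 + 177 = 2319611.
JDN 2319611 in the Julian calendar is 1 October 1638 CE.

1 October 1638 CE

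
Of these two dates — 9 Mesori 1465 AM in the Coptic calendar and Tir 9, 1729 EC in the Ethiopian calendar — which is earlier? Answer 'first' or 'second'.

First date → JDN 2360094; second date → JDN 2355501.
JDN 2355501 < JDN 2360094, so the second date is earlier.

second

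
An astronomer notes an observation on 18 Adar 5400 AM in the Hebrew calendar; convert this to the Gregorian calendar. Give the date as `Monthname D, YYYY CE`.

March 12, 1640 CE

Both dates share Julian Day Number 2320129; in the Gregorian calendar that is 12 March 1640 CE.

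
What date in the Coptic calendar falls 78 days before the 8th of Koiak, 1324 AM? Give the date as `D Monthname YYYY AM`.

JDN of the 8th of Koiak, 1324 AM = 2308353.
2308353 − 78 = 2308275.
JDN 2308275 in the Coptic calendar is 20 Thout 1324 AM.

20 Thout 1324 AM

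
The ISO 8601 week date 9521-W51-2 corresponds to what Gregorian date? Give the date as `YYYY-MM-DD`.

ISO week 1 of 9521 is the week containing the first Thursday of 9521.
Week 51, day 2 (Tuesday) lands on 9521-12-20.

9521-12-20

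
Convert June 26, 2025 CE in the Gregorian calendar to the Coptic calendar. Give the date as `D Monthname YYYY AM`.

19 Paoni 1741 AM

Julian Day Number of the source date = 2460853.
Converting JDN 2460853 to the Coptic calendar gives 19 Paoni 1741 AM.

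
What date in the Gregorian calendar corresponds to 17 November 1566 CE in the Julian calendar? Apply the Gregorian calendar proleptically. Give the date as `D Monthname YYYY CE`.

27 November 1566 CE

For dates in this range the Gregorian date is 10 days ahead of the Julian.
17 November 1566 Julian + 10 days → 27 November 1566 Gregorian.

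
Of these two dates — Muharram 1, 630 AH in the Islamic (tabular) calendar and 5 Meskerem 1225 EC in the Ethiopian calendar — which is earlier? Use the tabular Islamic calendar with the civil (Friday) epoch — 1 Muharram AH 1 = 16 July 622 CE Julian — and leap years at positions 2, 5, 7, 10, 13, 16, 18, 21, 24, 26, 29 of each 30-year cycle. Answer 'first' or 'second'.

The two dates have Julian Day Numbers 2171337 and 2171291 respectively.
Since 2171291 < 2171337, the second date comes first.

second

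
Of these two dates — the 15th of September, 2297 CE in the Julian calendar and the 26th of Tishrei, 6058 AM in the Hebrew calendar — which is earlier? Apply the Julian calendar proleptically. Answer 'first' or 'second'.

first

First date → JDN 2560295; second date → JDN 2560308.
JDN 2560295 < JDN 2560308, so the first date is earlier.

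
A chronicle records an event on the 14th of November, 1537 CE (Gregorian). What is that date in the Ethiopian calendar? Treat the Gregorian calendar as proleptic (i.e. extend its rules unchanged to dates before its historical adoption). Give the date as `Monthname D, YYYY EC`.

Hidar 8, 1530 EC

Both dates share Julian Day Number 2282755; in the Ethiopian calendar that is 8 Hidar 1530 EC.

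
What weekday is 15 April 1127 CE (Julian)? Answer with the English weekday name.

Equivalently 22 April 1127 Gregorian, JDN 2132799.
2132799 ≡ 4 (mod 7); counting from Monday = 0 gives Friday.

Friday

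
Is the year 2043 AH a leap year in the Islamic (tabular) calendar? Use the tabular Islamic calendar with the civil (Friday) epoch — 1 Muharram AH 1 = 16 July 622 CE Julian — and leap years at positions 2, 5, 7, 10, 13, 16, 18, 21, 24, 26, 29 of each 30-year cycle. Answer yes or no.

no

Year 2043 AH is year 3 of its 30-year cycle; leap positions are 2, 5, 7, 10, 13, 16, 18, 21, 24, 26, 29, so it is a common year (354 days).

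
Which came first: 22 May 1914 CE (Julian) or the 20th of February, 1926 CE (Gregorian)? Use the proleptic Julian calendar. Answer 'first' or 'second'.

first

The two dates have Julian Day Numbers 2420288 and 2424567 respectively.
Since 2420288 < 2424567, the first date comes first.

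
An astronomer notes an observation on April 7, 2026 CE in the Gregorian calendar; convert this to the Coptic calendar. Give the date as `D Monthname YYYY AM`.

Julian Day Number of the source date = 2461138.
Converting JDN 2461138 to the Coptic calendar gives 29 Paremhat 1742 AM.

29 Paremhat 1742 AM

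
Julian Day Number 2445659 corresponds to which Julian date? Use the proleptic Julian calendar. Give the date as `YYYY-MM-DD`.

The Gregorian equivalent of JDN 2445659 is 20 November 1983.
In the Julian calendar that day is 1983-11-07.

1983-11-07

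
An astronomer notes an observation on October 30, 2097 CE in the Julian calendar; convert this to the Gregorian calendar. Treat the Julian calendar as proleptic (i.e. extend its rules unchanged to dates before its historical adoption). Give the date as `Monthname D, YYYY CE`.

November 12, 2097 CE

At this point the Julian calendar is 13 days behind the Gregorian.
30 October 2097 Julian + 13 days → 12 November 2097 Gregorian.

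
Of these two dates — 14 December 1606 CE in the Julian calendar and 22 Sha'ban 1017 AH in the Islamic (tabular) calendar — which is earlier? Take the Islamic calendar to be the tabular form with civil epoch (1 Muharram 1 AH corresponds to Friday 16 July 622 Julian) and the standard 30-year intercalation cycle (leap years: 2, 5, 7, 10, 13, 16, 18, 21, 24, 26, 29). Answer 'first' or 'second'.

first

The two dates have Julian Day Numbers 2307997 and 2308705 respectively.
Since 2307997 < 2308705, the first date comes first.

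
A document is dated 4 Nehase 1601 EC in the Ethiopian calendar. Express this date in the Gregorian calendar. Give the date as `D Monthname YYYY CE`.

Julian Day Number of the source date = 2308954.
Converting JDN 2308954 to the Gregorian calendar gives 7 August 1609 CE.

7 August 1609 CE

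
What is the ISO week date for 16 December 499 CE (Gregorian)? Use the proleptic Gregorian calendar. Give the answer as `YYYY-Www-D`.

The weekday is Wednesday (ISO weekday 3).
That Wednesday belongs to ISO week 51 of ISO year 499.

0499-W51-3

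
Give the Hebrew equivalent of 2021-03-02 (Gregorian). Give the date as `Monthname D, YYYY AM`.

Both dates share Julian Day Number 2459276; in the Hebrew calendar that is 18 Adar 5781 AM.

Adar 18, 5781 AM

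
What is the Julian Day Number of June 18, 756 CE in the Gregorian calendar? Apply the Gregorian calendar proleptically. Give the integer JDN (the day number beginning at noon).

JDN 2400001 is 17 November 1858 CE (Gregorian), MJD 0; the target day is −402649 days from there, so JDN = 1997352.

1997352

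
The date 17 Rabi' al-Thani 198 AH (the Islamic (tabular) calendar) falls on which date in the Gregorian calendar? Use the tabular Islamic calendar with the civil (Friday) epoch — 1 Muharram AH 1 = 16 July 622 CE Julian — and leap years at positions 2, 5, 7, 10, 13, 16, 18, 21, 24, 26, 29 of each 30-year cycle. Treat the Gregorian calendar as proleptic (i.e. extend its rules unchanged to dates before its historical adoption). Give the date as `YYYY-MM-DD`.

Julian Day Number of the source date = 2018355.
Converting JDN 2018355 to the Gregorian calendar gives 19 December 813 CE.

0813-12-19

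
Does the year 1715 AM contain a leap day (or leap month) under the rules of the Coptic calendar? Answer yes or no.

1715 mod 4 = 3; in the Coptic calendar a year is leap when year mod 4 = 3, so it is a leap year.

yes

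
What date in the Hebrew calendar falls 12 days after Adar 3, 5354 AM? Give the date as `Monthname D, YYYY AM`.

Adar 15, 5354 AM

The starting date is JDN 2303310; 2303310 + 12 = 2303322.
JDN 2303322 corresponds to Adar 15, 5354 AM.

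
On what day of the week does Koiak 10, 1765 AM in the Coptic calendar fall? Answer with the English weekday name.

Saturday

This is JDN 2469430 (19 December 2048 Gregorian).
2469430 ≡ 5 (mod 7); counting from Monday = 0 gives Saturday.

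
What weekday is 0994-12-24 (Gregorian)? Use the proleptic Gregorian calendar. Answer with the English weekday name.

Since JDN mod 7 = 2 (0 = Monday), the day is Wednesday.

Wednesday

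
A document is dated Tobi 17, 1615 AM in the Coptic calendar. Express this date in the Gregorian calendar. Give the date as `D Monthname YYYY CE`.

24 January 1899 CE

Julian Day Number of the source date = 2414679.
Converting JDN 2414679 to the Gregorian calendar gives 24 January 1899 CE.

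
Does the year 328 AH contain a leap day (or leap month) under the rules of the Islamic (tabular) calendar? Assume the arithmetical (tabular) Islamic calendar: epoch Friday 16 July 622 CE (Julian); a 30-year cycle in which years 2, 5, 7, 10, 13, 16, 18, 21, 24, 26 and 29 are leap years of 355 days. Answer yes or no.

no

Year 328 AH is year 28 of its 30-year cycle; leap positions are 2, 5, 7, 10, 13, 16, 18, 21, 24, 26, 29, so it is a common year (354 days).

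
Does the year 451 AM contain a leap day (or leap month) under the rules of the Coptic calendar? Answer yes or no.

yes

451 mod 4 = 3; in the Coptic calendar a year is leap when year mod 4 = 3, so it is a leap year.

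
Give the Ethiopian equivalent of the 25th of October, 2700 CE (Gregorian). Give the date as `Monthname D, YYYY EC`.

Both dates share Julian Day Number 2707512; in the Ethiopian calendar that is 9 Tikimt 2693 EC.

Tikimt 9, 2693 EC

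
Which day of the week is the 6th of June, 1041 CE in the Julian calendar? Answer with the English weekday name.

Saturday

This is JDN 2101440 (12 June 1041 Gregorian).
Since JDN mod 7 = 5 (0 = Monday), the day is Saturday.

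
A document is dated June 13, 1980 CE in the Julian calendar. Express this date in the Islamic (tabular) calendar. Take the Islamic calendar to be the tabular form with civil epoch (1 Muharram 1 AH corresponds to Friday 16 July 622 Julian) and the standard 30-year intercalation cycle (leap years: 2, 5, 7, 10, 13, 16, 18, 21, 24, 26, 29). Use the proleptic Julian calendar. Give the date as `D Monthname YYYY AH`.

12 Sha'ban 1400 AH

The source date corresponds to 26 June 1980 in the Gregorian calendar (JDN 2444417).
That day falls on 12 Sha'ban 1400 AH in the tabular Islamic calendar.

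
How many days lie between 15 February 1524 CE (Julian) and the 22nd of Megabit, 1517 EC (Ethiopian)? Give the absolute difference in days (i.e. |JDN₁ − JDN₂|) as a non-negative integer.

397

JDN of the first date = 2277744.
JDN of the second date = 2278141.
|2278141 − 2277744| = 397.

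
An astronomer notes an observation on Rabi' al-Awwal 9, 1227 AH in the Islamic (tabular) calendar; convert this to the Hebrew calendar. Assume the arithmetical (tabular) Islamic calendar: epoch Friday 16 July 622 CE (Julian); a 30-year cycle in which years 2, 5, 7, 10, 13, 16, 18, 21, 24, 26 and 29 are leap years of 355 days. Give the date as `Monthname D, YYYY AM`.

Both dates share Julian Day Number 2382961; in the Hebrew calendar that is 10 Nisan 5572 AM.

Nisan 10, 5572 AM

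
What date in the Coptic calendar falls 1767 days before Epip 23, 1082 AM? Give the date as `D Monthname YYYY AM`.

Counting 1767 days back from JDN 2220187 reaches JDN 2218420, which is 17 Thout 1078 AM.

17 Thout 1078 AM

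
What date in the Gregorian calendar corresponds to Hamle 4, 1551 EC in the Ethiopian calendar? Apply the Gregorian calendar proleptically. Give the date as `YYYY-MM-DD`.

Julian Day Number of the source date = 2290661.
Converting JDN 2290661 to the Gregorian calendar gives 8 July 1559 CE.

1559-07-08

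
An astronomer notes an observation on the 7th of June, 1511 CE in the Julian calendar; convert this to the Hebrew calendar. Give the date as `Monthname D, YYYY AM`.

Sivan 11, 5271 AM

The source date corresponds to 17 June 1511 in the proleptic Gregorian calendar (JDN 2273108).
That day falls on 11 Sivan 5271 AM in the Hebrew calendar.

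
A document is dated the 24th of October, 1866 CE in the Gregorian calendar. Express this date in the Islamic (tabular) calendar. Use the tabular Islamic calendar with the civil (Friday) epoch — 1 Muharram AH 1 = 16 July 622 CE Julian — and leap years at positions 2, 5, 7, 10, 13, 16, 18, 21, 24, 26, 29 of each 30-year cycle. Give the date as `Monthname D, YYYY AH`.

Jumada al-Thani 14, 1283 AH

Julian Day Number of the source date = 2402899.
Converting JDN 2402899 to the tabular Islamic calendar gives 14 Jumada al-Thani 1283 AH.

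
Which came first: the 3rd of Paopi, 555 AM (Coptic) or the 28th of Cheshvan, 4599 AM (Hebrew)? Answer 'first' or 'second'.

The two dates have Julian Day Numbers 2027410 and 2027460 respectively.
Since 2027410 < 2027460, the first date comes first.

first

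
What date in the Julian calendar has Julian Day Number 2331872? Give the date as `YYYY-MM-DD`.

1672-04-26

The Gregorian equivalent of JDN 2331872 is 6 May 1672.
In the Julian calendar that day is 1672-04-26.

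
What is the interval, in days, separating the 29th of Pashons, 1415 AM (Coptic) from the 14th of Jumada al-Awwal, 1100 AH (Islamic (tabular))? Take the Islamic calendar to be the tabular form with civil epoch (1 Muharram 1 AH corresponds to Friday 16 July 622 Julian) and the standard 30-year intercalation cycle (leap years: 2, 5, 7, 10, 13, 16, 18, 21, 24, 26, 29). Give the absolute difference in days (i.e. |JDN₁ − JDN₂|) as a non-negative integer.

3741

JDN of the first date = 2341761.
JDN of the second date = 2338020.
|2338020 − 2341761| = 3741.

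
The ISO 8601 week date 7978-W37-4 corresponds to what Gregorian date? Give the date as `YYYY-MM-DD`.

7978-09-14

ISO week 1 of 7978 is the week containing the first Thursday of 7978.
Week 37, day 4 (Thursday) lands on 7978-09-14.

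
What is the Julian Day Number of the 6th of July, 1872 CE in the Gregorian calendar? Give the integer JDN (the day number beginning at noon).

JDN 2299161 is 15 October 1582 CE (Gregorian); the target day is +105820 days from there, so JDN = 2404981.

2404981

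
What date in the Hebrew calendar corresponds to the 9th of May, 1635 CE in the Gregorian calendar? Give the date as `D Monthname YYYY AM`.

21 Iyar 5395 AM

Julian Day Number of the source date = 2318360.
Converting JDN 2318360 to the Hebrew calendar gives 21 Iyar 5395 AM.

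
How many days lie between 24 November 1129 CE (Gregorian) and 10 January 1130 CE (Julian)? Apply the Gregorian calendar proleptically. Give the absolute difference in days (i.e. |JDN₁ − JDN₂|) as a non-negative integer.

JDN of the first date = 2133746.
JDN of the second date = 2133800.
|2133800 − 2133746| = 54.

54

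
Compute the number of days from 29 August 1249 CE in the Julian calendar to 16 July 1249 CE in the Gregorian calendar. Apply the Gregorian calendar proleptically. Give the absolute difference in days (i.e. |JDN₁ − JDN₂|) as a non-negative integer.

First date → JDN 2177496; second date → JDN 2177445.
The interval is |2177496 − 2177445| = 51 days.

51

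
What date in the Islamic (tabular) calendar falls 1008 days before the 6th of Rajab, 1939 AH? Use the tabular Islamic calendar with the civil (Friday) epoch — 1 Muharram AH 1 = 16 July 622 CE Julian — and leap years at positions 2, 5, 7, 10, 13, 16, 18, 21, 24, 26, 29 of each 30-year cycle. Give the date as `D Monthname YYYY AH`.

3 Ramadan 1936 AH

JDN of the 6th of Rajab, 1939 AH = 2635385.
2635385 − 1008 = 2634377.
JDN 2634377 in the tabular Islamic calendar is 3 Ramadan 1936 AH.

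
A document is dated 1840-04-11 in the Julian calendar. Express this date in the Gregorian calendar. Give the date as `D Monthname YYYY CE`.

23 April 1840 CE

For dates in this range the Gregorian date is 12 days ahead of the Julian.
11 April 1840 Julian + 12 days → 23 April 1840 Gregorian.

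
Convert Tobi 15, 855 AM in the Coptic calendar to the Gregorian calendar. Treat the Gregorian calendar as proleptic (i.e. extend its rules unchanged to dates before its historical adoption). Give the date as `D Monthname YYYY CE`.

17 January 1139 CE

Julian Day Number of the source date = 2137087.
Converting JDN 2137087 to the Gregorian calendar gives 17 January 1139 CE.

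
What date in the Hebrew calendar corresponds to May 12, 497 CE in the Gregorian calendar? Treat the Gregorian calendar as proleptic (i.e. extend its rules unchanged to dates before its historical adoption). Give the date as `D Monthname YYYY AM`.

Both dates share Julian Day Number 1902718; in the Hebrew calendar that is 23 Iyar 4257 AM.

23 Iyar 4257 AM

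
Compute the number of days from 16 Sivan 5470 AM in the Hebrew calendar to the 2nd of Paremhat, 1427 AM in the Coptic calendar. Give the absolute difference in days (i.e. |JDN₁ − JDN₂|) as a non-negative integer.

First date → JDN 2345789; second date → JDN 2346057.
The interval is |2345789 − 2346057| = 268 days.

268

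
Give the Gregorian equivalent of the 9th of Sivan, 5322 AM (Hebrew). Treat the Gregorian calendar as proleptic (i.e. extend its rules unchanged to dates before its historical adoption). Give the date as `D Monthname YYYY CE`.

23 May 1562 CE

Both dates share Julian Day Number 2291711; in the Gregorian calendar that is 23 May 1562 CE.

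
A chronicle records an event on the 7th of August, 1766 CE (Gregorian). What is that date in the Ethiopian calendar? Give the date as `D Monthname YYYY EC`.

3 Nehase 1758 EC

Julian Day Number of the source date = 2366297.
Converting JDN 2366297 to the Ethiopian calendar gives 3 Nehase 1758 EC.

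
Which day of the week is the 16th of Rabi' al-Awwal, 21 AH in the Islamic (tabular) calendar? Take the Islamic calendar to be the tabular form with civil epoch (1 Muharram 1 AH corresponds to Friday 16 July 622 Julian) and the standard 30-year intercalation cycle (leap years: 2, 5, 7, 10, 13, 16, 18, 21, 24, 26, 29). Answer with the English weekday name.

Friday

Equivalently 25 February 642 Gregorian, JDN 1955601.
Since JDN mod 7 = 4 (0 = Monday), the day is Friday.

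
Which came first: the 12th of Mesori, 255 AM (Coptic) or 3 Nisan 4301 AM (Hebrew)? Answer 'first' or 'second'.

Converting both to JDN: 1918144 vs 1918733; the smaller is the first.

first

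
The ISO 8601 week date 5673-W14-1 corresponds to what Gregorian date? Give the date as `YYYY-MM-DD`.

5673-04-03

ISO week 1 of 5673 is the week containing the first Thursday of 5673.
Week 14, day 1 (Monday) lands on 5673-04-03.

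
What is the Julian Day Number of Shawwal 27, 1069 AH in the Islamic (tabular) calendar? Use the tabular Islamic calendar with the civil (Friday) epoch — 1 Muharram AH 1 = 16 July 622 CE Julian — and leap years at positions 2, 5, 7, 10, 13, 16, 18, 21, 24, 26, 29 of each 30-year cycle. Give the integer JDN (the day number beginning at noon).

In the Gregorian calendar the same day is 18 July 1659.
JDN 2299161 is 15 October 1582 CE (Gregorian); the target day is +28035 days from there, so JDN = 2327196.

2327196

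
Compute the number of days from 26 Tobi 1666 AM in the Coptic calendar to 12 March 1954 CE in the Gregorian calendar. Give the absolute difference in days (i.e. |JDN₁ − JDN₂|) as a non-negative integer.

1498

JDN of the first date = 2433316.
JDN of the second date = 2434814.
|2434814 − 2433316| = 1498.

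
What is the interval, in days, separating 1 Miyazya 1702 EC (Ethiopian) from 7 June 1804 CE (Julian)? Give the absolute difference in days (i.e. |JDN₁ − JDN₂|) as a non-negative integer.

First date → JDN 2345721; second date → JDN 2380127.
The interval is |2345721 − 2380127| = 34406 days.

34406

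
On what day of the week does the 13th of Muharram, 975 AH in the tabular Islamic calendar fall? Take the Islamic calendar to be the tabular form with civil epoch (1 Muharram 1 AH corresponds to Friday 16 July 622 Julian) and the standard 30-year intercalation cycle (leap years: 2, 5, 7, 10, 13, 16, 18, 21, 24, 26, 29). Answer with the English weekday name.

This is JDN 2293605 (30 July 1567 Gregorian).
JDN 2293605 mod 7 = 6, and JDN 0 was a Monday, so this is a Sunday.

Sunday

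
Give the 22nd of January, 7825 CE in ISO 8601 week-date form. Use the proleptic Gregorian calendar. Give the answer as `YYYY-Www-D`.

The weekday is Saturday (ISO weekday 6).
That Saturday belongs to ISO week 3 of ISO year 7825.

7825-W03-6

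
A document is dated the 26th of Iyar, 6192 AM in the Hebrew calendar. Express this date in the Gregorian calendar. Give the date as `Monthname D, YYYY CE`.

May 28, 2432 CE

Both dates share Julian Day Number 2609478; in the Gregorian calendar that is 28 May 2432 CE.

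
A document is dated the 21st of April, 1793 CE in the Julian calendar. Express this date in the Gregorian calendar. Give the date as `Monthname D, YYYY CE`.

For dates in this range the Gregorian date is 11 days ahead of the Julian.
21 April 1793 Julian + 11 days → 2 May 1793 Gregorian.

May 2, 1793 CE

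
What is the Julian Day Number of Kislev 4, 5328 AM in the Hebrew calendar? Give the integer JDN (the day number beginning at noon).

2293714

In the proleptic Gregorian calendar the same day is 16 November 1567.
JDN 2400001 is 17 November 1858 CE (Gregorian), MJD 0; the target day is −106287 days from there, so JDN = 2293714.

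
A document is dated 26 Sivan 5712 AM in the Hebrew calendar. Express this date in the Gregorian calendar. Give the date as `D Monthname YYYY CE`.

19 June 1952 CE

Julian Day Number of the source date = 2434183.
Converting JDN 2434183 to the Gregorian calendar gives 19 June 1952 CE.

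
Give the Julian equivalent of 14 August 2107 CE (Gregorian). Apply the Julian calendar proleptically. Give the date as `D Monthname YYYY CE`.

31 July 2107 CE

At this point the Julian calendar is 14 days behind the Gregorian.
14 August 2107 Gregorian − 14 days → 31 July 2107 Julian.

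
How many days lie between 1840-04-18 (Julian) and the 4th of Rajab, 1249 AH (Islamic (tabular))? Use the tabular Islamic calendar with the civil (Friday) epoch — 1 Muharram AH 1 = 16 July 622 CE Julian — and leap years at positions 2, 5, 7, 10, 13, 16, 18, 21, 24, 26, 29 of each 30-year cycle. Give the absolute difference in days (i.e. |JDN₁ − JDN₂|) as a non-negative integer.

2356

JDN of the first date = 2393226.
JDN of the second date = 2390870.
|2390870 − 2393226| = 2356.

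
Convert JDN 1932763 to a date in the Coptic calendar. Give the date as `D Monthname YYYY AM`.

The proleptic Gregorian equivalent of JDN 1932763 is 16 August 579.
In the Coptic calendar that day is 21 Mesori 295 AM.

21 Mesori 295 AM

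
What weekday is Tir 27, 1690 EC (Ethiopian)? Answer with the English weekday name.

Equivalently 1 February 1698 Gregorian, JDN 2341274.
Since JDN mod 7 = 5 (0 = Monday), the day is Saturday.

Saturday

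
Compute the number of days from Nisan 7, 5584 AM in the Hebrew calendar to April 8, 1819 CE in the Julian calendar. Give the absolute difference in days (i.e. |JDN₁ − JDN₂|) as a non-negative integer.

JDN of the first date = 2387357.
JDN of the second date = 2385545.
|2385545 − 2387357| = 1812.

1812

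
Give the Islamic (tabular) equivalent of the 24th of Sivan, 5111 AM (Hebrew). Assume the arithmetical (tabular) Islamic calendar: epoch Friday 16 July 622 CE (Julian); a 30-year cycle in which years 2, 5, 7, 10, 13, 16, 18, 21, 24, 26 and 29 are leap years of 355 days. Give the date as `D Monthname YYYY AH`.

Julian Day Number of the source date = 2214680.
Converting JDN 2214680 to the tabular Islamic calendar gives 23 Rabi' al-Thani 752 AH.

23 Rabi' al-Thani 752 AH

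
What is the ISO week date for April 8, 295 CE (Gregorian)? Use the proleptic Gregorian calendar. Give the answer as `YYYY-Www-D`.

The weekday is Monday (ISO weekday 1).
That Monday belongs to ISO week 15 of ISO year 295.

0295-W15-1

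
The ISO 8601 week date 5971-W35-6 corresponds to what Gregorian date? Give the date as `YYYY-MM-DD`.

5971-09-04

ISO week 1 of 5971 is the week containing the first Thursday of 5971.
Week 35, day 6 (Saturday) lands on 5971-09-04.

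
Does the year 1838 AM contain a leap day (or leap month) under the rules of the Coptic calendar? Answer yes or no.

no

1838 mod 4 = 2; in the Coptic calendar a year is leap when year mod 4 = 3, so it is a common year.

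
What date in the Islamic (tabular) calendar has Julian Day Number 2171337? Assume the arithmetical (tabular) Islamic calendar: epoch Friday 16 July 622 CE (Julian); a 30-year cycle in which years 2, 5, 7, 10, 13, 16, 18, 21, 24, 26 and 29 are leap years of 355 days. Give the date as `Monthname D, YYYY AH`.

Muharram 1, 630 AH

JDN 2171337 is 25 October 1232 in the proleptic Gregorian calendar.
In the tabular Islamic calendar that day is Muharram 1, 630 AH.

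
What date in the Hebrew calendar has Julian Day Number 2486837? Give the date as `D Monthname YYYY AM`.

JDN 2486837 is 16 August 2096 in the Gregorian calendar.
In the Hebrew calendar that day is 28 Av 5856 AM.

28 Av 5856 AM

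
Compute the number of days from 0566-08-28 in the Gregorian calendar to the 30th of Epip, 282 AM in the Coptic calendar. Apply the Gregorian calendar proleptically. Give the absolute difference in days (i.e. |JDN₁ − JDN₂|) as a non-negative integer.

33

First date → JDN 1928027; second date → JDN 1927994.
The interval is |1928027 − 1927994| = 33 days.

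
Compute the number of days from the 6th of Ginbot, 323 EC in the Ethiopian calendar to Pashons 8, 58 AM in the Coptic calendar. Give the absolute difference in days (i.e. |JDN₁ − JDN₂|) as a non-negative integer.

4020

JDN of the first date = 1842076.
JDN of the second date = 1846096.
|1846096 − 1842076| = 4020.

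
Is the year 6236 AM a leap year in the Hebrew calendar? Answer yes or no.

Hebrew year 6236 is year 4 of its 19-year Metonic cycle; leap years are at positions 3, 6, 8, 11, 14, 17, 19, so it is a common year (12 months).

no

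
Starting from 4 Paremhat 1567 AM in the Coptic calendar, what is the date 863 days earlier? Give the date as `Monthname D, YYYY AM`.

Paopi 21, 1565 AM

JDN of 4 Paremhat 1567 AM = 2397194.
2397194 − 863 = 2396331.
JDN 2396331 in the Coptic calendar is Paopi 21, 1565 AM.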